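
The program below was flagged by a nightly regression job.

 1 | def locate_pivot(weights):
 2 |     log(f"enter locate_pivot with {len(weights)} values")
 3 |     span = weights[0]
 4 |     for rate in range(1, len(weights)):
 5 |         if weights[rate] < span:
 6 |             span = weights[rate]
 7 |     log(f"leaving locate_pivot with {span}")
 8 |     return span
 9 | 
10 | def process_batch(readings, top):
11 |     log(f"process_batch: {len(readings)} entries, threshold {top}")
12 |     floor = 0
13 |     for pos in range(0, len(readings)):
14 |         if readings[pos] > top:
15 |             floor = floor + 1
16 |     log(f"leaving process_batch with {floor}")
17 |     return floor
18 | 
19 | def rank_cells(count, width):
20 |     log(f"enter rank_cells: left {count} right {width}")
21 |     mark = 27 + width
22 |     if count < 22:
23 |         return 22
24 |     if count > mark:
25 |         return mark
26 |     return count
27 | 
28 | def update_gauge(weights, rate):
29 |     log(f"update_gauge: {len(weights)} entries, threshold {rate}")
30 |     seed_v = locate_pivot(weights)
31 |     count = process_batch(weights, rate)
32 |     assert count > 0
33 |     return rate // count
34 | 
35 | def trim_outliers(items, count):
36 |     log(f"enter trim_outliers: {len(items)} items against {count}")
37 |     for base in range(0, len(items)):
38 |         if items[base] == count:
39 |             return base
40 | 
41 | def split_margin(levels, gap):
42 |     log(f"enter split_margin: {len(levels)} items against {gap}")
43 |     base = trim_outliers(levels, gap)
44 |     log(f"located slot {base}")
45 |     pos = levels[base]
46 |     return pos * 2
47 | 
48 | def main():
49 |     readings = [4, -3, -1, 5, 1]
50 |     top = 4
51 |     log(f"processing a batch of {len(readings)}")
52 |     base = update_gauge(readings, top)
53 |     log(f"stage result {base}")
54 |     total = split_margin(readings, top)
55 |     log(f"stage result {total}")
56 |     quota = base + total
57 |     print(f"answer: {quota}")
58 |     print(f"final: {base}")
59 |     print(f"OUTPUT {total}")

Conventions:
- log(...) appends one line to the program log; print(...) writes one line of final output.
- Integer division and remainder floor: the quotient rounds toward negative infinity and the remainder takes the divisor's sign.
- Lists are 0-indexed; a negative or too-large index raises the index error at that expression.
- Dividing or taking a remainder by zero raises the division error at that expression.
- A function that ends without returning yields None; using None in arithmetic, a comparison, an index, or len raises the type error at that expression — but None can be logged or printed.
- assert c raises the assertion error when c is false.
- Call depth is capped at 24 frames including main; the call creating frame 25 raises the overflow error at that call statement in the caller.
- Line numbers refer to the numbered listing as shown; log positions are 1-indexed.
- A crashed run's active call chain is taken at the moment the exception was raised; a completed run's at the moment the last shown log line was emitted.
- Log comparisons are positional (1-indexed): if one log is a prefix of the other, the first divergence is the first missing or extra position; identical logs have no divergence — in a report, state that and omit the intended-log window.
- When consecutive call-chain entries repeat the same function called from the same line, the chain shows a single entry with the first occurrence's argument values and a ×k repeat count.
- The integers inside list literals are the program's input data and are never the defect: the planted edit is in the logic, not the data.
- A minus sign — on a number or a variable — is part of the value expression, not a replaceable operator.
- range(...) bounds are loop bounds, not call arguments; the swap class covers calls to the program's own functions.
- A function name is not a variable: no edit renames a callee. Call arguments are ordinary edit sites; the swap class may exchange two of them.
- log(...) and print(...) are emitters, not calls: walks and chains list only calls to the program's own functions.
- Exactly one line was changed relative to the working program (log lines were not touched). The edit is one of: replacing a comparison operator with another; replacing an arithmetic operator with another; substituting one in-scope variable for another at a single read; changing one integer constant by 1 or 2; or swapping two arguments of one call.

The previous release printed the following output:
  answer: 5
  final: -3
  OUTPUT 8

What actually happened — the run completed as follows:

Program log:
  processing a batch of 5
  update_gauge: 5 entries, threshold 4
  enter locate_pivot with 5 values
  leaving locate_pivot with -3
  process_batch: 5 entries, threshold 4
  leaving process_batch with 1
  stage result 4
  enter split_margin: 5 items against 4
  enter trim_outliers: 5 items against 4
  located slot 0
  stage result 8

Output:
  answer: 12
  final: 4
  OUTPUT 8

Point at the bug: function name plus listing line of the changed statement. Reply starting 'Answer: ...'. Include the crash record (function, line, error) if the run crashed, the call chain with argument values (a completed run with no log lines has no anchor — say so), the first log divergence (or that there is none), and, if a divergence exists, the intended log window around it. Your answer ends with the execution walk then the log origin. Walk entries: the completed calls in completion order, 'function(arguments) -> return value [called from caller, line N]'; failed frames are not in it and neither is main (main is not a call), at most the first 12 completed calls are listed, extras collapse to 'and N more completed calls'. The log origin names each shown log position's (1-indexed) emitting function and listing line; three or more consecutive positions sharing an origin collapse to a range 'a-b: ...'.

Answer: the defect is in update_gauge at line 33.
Key observation: The log first diverges at position 7: the faulty run prints 'stage result 4' where the working version prints 'stage result -3'.
Call chain: main.
First divergence: at position 7 the run shows 'stage result 4' where the working version logs 'stage result -3'.
Intended log window:
  5: process_batch: 5 entries, threshold 4
  6: leaving process_batch with 1
  7: stage result -3
  8: enter split_margin: 5 items against 4
Execution walk:
  locate_pivot([4, -3, -1, 5, 1]) -> -3  [called from update_gauge, line 30]
  process_batch([4, -3, -1, 5, 1], 4) -> 1  [called from update_gauge, line 31]
  update_gauge([4, -3, -1, 5, 1], 4) -> 4  [called from main, line 52]
  trim_outliers([4, -3, -1, 5, 1], 4) -> 0  [called from split_margin, line 43]
  split_margin([4, -3, -1, 5, 1], 4) -> 8  [called from main, line 54]
Log line origins:
  1 — main, line 51
  2 — update_gauge, line 29
  3 — locate_pivot, line 2
  4 — locate_pivot, line 7
  5 — process_batch, line 11
  6 — process_batch, line 16
  7 — main, line 53
  8 — split_margin, line 42
  9 — trim_outliers, line 36
  10 — split_margin, line 44
  11 — main, line 55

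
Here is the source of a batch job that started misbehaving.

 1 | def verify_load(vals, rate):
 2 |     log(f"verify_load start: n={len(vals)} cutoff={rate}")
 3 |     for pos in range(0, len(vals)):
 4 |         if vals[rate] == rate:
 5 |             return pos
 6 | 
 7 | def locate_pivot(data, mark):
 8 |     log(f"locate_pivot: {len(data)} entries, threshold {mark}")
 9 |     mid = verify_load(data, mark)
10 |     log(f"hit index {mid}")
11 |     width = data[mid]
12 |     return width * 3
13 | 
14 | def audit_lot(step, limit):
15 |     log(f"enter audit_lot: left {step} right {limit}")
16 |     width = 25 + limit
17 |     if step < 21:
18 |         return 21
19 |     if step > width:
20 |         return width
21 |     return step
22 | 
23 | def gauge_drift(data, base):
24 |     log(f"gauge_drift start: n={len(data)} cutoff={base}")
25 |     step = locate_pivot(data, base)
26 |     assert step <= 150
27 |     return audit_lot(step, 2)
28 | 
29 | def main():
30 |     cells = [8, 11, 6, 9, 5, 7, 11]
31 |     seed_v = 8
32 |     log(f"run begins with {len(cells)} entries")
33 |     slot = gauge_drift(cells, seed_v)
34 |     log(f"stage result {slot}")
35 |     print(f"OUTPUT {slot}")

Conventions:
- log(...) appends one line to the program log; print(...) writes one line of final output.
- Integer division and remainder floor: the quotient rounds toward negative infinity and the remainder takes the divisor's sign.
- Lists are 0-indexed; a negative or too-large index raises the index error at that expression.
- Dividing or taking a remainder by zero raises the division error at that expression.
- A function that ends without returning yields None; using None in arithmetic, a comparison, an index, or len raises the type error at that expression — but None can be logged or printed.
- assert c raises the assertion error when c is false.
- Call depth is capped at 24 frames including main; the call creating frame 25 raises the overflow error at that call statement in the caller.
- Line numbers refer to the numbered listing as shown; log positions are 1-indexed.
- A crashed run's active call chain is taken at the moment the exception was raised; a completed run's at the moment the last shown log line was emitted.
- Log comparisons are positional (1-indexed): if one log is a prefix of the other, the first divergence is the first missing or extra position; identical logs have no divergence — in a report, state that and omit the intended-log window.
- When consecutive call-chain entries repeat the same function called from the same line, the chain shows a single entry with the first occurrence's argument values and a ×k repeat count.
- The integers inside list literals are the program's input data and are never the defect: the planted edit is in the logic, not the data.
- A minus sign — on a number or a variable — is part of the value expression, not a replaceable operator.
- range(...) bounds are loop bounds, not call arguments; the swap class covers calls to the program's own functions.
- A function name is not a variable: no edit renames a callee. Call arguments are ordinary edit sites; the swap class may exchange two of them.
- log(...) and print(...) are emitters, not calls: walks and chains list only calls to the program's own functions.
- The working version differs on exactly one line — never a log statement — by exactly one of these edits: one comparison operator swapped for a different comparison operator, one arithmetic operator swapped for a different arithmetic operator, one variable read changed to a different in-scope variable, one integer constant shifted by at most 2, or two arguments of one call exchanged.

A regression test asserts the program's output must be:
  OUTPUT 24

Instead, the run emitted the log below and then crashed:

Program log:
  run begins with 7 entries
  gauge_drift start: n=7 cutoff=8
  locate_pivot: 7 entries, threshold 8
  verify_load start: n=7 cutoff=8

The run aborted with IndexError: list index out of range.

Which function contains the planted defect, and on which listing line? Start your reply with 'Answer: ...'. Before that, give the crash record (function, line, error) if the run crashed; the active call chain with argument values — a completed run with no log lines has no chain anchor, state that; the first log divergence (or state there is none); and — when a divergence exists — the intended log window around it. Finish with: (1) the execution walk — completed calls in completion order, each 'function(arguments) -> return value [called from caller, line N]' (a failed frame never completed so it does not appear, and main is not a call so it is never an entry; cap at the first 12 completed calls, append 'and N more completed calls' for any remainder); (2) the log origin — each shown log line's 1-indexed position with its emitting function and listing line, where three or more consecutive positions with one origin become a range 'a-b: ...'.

Answer: the defect is in verify_load at line 4.
The tell: Only 4 log lines were emitted before the run died; the intended continuation was 'hit index 0'.
Crash: verify_load, line 4, IndexError.
Call chain: main -> gauge_drift([8, 11, 6, 9, 5, 7, 11], 8) (called at line 33) -> locate_pivot([8, 11, 6, 9, 5, 7, 11], 8) (called at line 25) -> verify_load([8, 11, 6, 9, 5, 7, 11], 8) (called at line 9).
First divergence: position 5 (shown log ended at 4 lines; the working version continues: 'hit index 0').
Intended log window:
  3: locate_pivot: 7 entries, threshold 8
  4: verify_load start: n=7 cutoff=8
  5: hit index 0
  6: enter audit_lot: left 24 right 2
Execution walk:
  (no call completed)
Log origin:
  1: from main, line 32
  2: from gauge_drift, line 24
  3: from locate_pivot, line 8
  4: from verify_load, line 2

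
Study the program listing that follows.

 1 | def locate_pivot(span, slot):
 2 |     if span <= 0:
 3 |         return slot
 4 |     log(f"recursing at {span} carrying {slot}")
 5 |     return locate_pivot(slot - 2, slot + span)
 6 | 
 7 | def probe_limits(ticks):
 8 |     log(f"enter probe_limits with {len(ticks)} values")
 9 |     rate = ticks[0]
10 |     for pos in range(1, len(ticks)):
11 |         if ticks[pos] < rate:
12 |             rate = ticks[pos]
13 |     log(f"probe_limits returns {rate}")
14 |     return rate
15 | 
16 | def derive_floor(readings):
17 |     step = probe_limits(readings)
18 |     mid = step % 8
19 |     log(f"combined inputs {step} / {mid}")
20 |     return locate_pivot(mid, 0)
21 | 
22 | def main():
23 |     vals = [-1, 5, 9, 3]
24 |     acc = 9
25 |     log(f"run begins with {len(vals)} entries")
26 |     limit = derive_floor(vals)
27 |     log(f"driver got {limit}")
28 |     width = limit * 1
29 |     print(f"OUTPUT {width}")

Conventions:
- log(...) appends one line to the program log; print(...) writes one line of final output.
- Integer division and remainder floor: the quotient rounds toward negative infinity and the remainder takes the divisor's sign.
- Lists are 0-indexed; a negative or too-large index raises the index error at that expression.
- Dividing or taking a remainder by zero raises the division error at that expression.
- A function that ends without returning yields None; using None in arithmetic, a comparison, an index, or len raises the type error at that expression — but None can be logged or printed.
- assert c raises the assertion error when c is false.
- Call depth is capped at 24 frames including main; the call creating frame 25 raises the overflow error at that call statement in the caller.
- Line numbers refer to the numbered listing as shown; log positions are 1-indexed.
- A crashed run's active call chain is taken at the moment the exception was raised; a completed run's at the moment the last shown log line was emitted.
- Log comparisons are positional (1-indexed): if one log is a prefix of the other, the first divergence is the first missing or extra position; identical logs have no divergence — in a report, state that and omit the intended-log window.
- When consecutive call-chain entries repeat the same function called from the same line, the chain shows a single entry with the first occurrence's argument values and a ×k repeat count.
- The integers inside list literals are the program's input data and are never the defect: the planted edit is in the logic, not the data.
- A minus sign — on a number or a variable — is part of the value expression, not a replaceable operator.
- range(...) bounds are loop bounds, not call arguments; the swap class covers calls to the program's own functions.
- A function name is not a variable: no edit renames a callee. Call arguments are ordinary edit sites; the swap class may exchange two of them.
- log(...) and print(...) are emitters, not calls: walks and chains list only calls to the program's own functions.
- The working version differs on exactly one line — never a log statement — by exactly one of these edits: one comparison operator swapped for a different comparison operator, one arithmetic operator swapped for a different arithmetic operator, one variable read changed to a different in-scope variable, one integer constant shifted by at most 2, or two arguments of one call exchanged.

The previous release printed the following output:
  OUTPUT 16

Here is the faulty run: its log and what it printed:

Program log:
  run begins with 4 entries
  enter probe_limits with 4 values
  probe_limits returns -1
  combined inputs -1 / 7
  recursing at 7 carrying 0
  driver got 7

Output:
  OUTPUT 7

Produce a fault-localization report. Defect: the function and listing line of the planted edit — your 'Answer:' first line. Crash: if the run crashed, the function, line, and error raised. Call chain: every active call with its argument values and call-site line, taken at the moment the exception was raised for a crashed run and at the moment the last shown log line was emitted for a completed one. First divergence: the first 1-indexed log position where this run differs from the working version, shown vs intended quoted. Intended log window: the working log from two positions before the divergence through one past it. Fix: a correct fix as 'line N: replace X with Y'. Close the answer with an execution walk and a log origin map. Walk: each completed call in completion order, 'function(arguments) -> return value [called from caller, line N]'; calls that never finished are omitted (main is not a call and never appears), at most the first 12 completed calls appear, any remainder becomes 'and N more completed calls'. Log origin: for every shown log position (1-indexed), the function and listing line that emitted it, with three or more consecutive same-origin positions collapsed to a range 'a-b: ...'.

Answer: the defect is in locate_pivot at line 5.
Core observation: The log first diverges at position 6: the faulty run prints 'driver got 7' where the working version prints 'recursing at 5 carrying 7'.
Call chain: main.
First divergence: position 6; shown 'driver got 7' vs intended 'recursing at 5 carrying 7'.
Intended log window:
  4: combined inputs -1 / 7
  5: recursing at 7 carrying 0
  6: recursing at 5 carrying 7
  7: recursing at 3 carrying 12
Execution walk:
  probe_limits([-1, 5, 9, 3]) -> -1  [called from derive_floor, line 17]
  locate_pivot(-2, 7) -> 7  [called from locate_pivot, line 5]
  locate_pivot(7, 0) -> 7  [called from derive_floor, line 20]
  derive_floor([-1, 5, 9, 3]) -> 7  [called from main, line 26]
Log origins:
  1 — main, line 25
  2 — probe_limits, line 8
  3 — probe_limits, line 13
  4 — derive_floor, line 19
  5 — locate_pivot, line 4
  6 — main, line 27
A correct fix: line 5: replace `slot - 2` with `span - 2`.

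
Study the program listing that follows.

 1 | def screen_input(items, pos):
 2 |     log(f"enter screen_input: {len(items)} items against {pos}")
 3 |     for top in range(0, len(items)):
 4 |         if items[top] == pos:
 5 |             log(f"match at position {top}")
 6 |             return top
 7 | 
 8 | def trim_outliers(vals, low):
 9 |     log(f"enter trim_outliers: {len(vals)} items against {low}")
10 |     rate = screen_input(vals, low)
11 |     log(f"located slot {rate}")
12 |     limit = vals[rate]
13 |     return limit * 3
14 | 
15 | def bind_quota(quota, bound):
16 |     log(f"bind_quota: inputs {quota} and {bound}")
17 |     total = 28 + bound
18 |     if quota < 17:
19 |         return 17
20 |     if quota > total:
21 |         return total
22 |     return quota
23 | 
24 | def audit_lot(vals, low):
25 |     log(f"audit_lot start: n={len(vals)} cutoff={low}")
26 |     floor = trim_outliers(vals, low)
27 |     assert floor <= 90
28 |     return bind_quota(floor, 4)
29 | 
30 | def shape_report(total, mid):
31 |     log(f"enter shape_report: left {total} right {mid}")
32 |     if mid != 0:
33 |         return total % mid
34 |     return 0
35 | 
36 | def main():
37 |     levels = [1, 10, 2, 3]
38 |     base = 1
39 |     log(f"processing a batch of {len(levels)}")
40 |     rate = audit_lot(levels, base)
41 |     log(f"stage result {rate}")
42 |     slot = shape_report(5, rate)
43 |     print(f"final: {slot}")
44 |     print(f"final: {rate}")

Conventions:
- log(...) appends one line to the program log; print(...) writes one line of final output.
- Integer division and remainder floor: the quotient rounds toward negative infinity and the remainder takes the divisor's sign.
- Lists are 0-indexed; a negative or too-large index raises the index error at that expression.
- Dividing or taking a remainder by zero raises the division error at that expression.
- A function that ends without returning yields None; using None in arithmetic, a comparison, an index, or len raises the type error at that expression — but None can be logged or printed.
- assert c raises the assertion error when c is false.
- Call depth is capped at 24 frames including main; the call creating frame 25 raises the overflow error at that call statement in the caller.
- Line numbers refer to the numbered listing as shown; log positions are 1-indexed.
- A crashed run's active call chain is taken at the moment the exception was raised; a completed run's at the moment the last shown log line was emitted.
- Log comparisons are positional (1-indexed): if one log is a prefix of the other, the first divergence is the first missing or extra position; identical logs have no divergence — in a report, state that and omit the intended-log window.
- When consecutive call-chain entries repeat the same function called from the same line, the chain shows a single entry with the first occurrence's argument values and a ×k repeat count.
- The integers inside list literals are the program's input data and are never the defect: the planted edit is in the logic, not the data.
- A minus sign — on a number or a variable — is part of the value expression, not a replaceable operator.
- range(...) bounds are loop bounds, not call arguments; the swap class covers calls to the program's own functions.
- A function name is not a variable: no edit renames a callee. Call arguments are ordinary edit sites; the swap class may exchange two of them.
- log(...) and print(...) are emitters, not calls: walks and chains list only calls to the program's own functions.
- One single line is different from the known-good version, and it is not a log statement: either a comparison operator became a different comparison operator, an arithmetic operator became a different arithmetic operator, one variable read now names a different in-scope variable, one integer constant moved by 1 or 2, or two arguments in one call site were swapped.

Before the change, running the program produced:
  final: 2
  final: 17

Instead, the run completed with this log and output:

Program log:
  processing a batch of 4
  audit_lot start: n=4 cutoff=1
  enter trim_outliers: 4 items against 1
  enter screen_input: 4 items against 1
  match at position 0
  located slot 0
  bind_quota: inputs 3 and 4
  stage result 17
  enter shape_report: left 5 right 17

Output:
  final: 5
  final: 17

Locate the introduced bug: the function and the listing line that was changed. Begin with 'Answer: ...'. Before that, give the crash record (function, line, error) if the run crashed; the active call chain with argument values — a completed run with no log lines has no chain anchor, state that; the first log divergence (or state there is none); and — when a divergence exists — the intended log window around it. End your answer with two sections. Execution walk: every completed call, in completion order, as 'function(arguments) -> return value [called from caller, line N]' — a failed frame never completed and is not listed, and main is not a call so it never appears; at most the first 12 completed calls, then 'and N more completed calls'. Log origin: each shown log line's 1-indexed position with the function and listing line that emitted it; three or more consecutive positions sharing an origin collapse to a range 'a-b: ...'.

Answer: the defect is in main at line 42.
Core observation: Log line 9 is where behavior first shows: 'enter shape_report: left 5 right 17' appears instead of 'enter shape_report: left 17 right 5'.
Call chain: main -> shape_report(5, 17) (called at line 42).
First divergence: position 9; shown 'enter shape_report: left 5 right 17' vs intended 'enter shape_report: left 17 right 5'.
Intended log window:
  7: bind_quota: inputs 3 and 4
  8: stage result 17
  9: enter shape_report: left 17 right 5
Execution walk:
  screen_input([1, 10, 2, 3], 1) -> 0  [called from trim_outliers, line 10]
  trim_outliers([1, 10, 2, 3], 1) -> 3  [called from audit_lot, line 26]
  bind_quota(3, 4) -> 17  [called from audit_lot, line 28]
  audit_lot([1, 10, 2, 3], 1) -> 17  [called from main, line 40]
  shape_report(5, 17) -> 5  [called from main, line 42]
Log origin:
  1 — main, line 39
  2 — audit_lot, line 25
  3 — trim_outliers, line 9
  4 — screen_input, line 2
  5 — screen_input, line 5
  6 — trim_outliers, line 11
  7 — bind_quota, line 16
  8 — main, line 41
  9 — shape_report, line 31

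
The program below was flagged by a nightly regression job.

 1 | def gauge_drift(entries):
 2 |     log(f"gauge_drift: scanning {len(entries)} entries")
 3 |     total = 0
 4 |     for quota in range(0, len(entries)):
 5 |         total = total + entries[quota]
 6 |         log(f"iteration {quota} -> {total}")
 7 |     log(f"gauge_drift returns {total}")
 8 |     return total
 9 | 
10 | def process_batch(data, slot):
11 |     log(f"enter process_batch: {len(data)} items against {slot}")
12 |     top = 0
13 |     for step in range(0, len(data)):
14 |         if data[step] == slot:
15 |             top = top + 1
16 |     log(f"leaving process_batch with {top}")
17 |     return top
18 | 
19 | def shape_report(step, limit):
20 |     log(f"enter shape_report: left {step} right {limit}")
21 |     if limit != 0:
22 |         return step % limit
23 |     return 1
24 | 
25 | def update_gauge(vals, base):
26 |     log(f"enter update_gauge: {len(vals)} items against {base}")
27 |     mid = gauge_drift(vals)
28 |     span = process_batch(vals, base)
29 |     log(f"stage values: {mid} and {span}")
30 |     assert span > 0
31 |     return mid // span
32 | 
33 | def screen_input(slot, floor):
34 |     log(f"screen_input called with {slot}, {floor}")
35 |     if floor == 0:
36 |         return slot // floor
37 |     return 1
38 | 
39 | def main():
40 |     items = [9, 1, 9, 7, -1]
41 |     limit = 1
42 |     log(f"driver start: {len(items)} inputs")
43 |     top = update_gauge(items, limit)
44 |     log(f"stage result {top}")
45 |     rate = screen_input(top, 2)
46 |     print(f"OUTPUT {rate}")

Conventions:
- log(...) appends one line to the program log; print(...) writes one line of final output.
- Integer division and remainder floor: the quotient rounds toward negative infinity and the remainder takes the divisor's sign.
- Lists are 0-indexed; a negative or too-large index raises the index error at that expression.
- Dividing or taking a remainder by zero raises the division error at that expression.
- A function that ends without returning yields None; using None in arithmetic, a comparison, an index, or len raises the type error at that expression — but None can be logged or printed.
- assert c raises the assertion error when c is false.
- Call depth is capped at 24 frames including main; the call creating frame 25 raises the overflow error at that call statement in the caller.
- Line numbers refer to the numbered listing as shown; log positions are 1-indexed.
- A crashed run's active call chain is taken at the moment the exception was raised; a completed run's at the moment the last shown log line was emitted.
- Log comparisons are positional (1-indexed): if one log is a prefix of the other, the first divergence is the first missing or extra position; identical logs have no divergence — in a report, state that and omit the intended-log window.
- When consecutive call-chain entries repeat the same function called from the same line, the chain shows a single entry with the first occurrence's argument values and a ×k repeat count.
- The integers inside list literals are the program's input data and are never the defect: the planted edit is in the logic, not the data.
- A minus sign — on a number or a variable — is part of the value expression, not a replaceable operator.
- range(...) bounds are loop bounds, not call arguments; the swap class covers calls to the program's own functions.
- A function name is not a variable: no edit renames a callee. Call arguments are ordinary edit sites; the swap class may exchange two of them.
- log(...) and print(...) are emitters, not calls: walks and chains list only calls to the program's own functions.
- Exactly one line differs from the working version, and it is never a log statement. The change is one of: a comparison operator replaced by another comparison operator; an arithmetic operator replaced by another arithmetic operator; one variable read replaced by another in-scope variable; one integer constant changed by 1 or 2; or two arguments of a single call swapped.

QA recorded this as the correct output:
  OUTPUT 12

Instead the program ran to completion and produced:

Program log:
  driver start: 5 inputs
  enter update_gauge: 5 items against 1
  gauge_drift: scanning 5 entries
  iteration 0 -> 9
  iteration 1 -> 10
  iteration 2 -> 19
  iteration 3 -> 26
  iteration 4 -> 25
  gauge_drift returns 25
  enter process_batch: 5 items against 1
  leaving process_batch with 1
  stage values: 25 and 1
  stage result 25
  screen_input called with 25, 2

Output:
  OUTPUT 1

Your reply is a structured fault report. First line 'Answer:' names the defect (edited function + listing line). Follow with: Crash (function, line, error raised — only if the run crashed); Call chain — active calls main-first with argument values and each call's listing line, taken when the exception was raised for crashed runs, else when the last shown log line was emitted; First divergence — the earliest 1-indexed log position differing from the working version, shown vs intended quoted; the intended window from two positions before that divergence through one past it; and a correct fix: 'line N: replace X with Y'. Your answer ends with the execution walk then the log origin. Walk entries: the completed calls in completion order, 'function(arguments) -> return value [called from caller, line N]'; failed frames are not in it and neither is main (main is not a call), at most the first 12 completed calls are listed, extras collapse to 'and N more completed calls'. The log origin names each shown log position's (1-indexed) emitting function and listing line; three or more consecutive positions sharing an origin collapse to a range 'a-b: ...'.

Answer: the defect is in screen_input at line 35.
The tell: No log line changed; the fault shows up purely in the output.
Call chain: main -> screen_input(25, 2) (called at line 45).
First divergence: none (the log streams are identical).
Execution walk:
  gauge_drift([9, 1, 9, 7, -1]) -> 25  [called from update_gauge, line 27]
  process_batch([9, 1, 9, 7, -1], 1) -> 1  [called from update_gauge, line 28]
  update_gauge([9, 1, 9, 7, -1], 1) -> 25  [called from main, line 43]
  screen_input(25, 2) -> 1  [called from main, line 45]
Log origin:
  1: logged in main at line 42
  2: logged in update_gauge at line 26
  3: logged in gauge_drift at line 2
  4-8: logged in gauge_drift at line 6
  9: logged in gauge_drift at line 7
  10: logged in process_batch at line 11
  11: logged in process_batch at line 16
  12: logged in update_gauge at line 29
  13: logged in main at line 44
  14: logged in screen_input at line 34
A correct fix: line 35: replace `==` with `!=`.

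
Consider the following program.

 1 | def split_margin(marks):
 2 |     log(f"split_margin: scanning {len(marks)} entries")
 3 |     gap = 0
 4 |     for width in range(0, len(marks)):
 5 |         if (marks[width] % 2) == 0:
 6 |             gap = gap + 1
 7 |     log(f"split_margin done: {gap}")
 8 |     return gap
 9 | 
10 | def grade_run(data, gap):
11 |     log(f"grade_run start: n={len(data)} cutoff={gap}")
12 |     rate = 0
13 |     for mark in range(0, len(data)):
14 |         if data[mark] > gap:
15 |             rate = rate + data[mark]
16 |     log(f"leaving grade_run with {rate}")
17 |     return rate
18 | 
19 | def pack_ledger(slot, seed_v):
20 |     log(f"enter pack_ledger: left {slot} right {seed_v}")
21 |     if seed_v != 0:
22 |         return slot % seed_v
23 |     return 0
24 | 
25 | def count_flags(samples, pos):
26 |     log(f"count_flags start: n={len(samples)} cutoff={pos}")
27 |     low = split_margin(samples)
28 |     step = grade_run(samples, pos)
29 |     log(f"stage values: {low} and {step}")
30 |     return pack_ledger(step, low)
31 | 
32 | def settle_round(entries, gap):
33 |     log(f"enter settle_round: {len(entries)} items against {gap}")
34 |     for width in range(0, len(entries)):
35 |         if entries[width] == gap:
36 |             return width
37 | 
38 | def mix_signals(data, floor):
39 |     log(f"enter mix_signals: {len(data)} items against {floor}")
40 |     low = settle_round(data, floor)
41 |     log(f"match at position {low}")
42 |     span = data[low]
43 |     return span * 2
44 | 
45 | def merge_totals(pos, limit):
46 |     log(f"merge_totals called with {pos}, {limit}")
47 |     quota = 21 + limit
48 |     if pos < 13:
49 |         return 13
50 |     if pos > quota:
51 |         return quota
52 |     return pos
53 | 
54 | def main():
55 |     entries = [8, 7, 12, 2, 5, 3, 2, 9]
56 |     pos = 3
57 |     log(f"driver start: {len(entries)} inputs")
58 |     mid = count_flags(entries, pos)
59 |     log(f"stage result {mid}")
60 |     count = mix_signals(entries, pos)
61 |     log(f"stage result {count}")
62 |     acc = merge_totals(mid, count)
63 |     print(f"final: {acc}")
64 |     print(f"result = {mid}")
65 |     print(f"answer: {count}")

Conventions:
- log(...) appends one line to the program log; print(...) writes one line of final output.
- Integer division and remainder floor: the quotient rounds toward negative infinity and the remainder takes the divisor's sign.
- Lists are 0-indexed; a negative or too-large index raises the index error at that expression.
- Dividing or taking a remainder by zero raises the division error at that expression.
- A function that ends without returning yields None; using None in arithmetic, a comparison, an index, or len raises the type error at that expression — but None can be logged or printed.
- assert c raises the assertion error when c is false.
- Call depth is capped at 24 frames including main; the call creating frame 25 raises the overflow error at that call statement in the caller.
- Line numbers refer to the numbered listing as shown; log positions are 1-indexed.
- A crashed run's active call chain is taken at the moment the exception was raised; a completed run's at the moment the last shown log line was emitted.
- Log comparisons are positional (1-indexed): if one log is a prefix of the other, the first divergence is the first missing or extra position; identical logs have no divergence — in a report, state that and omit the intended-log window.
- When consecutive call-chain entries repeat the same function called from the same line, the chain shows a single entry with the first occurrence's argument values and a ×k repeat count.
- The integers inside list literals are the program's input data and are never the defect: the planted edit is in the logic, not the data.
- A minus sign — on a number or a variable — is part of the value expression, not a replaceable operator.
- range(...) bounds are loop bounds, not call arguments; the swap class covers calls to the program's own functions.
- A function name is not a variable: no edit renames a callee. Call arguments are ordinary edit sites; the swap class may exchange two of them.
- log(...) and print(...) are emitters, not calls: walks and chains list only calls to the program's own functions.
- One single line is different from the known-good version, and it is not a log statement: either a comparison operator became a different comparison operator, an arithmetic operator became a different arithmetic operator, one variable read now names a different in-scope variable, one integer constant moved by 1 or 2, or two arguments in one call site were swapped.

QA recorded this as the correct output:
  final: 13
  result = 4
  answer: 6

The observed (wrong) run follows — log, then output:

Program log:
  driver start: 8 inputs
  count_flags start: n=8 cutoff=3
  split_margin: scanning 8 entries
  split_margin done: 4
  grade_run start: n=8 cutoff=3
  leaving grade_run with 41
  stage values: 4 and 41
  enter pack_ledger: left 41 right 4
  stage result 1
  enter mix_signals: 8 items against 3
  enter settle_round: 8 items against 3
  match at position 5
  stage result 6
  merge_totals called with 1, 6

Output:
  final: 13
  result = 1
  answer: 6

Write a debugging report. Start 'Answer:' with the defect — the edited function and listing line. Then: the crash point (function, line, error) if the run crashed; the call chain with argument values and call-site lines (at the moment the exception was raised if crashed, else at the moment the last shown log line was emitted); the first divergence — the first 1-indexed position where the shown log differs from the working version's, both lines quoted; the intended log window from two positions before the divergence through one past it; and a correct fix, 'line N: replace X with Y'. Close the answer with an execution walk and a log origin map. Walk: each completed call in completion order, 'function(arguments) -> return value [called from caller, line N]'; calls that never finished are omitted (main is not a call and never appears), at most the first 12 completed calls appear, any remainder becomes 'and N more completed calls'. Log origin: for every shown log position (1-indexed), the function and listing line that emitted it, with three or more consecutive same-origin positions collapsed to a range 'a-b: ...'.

Answer: the defect is in count_flags at line 30.
Key observation: Everything matches until log position 8, which reads 'enter pack_ledger: left 41 right 4' in place of 'enter pack_ledger: left 4 right 41'.
Call chain: main -> merge_totals(1, 6) (called at line 62).
First divergence: at position 8 the run shows 'enter pack_ledger: left 41 right 4' where the working version logs 'enter pack_ledger: left 4 right 41'.
Intended log window:
  6: leaving grade_run with 41
  7: stage values: 4 and 41
  8: enter pack_ledger: left 4 right 41
  9: stage result 4
Execution walk:
  split_margin([8, 7, 12, 2, 5, 3, 2, 9]) -> 4  [called from count_flags, line 27]
  grade_run([8, 7, 12, 2, 5, 3, 2, 9], 3) -> 41  [called from count_flags, line 28]
  pack_ledger(41, 4) -> 1  [called from count_flags, line 30]
  count_flags([8, 7, 12, 2, 5, 3, 2, 9], 3) -> 1  [called from main, line 58]
  settle_round([8, 7, 12, 2, 5, 3, 2, 9], 3) -> 5  [called from mix_signals, line 40]
  mix_signals([8, 7, 12, 2, 5, 3, 2, 9], 3) -> 6  [called from main, line 60]
  merge_totals(1, 6) -> 13  [called from main, line 62]
Log line origins:
  1: from main, line 57
  2: from count_flags, line 26
  3: from split_margin, line 2
  4: from split_margin, line 7
  5: from grade_run, line 11
  6: from grade_run, line 16
  7: from count_flags, line 29
  8: from pack_ledger, line 20
  9: from main, line 59
  10: from mix_signals, line 39
  11: from settle_round, line 33
  12: from mix_signals, line 41
  13: from main, line 61
  14: from merge_totals, line 46
A correct fix: line 30: replace `pack_ledger(step, low)` with `pack_ledger(low, step)`.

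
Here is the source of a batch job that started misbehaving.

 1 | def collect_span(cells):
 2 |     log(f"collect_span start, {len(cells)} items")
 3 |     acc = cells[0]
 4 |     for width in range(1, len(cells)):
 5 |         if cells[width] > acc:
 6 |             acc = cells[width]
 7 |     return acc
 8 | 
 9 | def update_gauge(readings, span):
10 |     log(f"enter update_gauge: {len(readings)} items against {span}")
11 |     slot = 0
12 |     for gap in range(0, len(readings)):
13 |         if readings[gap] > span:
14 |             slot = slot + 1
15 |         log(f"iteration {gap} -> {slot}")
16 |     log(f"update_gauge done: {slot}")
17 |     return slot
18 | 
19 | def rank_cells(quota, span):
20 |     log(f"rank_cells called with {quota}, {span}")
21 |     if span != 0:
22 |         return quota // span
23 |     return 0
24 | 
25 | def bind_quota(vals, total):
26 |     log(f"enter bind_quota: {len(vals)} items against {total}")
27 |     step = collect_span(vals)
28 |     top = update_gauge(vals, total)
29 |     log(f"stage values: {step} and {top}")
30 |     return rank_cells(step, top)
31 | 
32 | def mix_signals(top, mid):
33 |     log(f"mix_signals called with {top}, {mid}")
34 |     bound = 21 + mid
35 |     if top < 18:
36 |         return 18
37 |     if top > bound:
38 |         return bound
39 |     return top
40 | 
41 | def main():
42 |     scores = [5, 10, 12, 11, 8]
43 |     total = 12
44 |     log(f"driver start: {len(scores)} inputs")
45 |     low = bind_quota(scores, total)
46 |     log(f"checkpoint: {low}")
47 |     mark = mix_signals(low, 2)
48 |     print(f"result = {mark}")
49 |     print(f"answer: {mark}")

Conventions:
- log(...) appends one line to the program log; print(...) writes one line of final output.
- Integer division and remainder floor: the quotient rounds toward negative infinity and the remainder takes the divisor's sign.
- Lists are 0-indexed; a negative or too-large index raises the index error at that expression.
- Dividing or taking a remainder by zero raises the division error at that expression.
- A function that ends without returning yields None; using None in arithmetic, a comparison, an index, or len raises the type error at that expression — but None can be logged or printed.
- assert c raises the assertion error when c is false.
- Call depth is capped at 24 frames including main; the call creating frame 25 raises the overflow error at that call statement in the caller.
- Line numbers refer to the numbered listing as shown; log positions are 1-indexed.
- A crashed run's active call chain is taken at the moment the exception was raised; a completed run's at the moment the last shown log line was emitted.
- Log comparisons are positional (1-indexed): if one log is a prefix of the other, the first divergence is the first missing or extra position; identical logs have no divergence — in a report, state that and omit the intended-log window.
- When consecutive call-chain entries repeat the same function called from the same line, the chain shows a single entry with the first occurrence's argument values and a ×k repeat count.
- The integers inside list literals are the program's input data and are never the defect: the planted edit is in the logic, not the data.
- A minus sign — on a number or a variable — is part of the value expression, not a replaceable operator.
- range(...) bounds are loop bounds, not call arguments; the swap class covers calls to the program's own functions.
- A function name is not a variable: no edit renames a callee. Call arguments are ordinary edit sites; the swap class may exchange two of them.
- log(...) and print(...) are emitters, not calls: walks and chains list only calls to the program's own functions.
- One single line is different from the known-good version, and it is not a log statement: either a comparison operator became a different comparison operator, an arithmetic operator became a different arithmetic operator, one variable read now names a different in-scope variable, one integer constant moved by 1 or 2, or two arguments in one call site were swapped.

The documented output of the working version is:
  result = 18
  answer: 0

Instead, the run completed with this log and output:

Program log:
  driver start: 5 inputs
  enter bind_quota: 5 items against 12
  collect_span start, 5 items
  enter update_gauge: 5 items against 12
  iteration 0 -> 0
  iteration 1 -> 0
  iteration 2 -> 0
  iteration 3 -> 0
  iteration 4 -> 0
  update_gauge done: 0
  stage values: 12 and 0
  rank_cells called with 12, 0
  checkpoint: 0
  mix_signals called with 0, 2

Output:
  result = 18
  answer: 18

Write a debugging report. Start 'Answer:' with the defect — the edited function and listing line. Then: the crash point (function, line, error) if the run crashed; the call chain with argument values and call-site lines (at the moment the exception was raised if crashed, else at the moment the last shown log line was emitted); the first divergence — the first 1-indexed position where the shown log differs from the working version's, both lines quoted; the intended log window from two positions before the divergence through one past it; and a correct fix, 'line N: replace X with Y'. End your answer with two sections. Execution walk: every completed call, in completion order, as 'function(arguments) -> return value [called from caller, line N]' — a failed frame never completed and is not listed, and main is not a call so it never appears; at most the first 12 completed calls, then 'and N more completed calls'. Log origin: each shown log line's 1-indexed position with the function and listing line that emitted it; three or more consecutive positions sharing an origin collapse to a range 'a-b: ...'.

Answer: the defect is in main at line 49.
Key fact: No log line changed; the fault shows up purely in the output.
Call chain: main -> mix_signals(0, 2) (called at line 47).
First divergence: none — the logs agree in full.
Execution walk:
  collect_span([5, 10, 12, 11, 8]) -> 12  [called from bind_quota, line 27]
  update_gauge([5, 10, 12, 11, 8], 12) -> 0  [called from bind_quota, line 28]
  rank_cells(12, 0) -> 0  [called from bind_quota, line 30]
  bind_quota([5, 10, 12, 11, 8], 12) -> 0  [called from main, line 45]
  mix_signals(0, 2) -> 18  [called from main, line 47]
Log line origins:
  1: from main, line 44
  2: from bind_quota, line 26
  3: from collect_span, line 2
  4: from update_gauge, line 10
  5-9: from update_gauge, line 15
  10: from update_gauge, line 16
  11: from bind_quota, line 29
  12: from rank_cells, line 20
  13: from main, line 46
  14: from mix_signals, line 33
A correct fix: line 49: replace `mark` with `low`.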